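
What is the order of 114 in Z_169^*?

ord(114) | φ(169) = φ(13^2) = 13·(13−1) = 156 = 2^2 · 3 · 13.
Divisors of 156: 1, 2, 3, 4, 6, 12, 13, 26, 39, 52, 78, 156.
Compute 114^d (mod 169) for the divisors d until we hit 1:
114^1 ≡ 114
114^2 ≡ 152
114^3 ≡ 90
114^4 ≡ 120
114^6 ≡ 157
114^12 ≡ 144
114^13 ≡ 23
114^26 ≡ 22
114^39 ≡ 168
114^52 ≡ 146
114^78 ≡ 1
The smallest such exponent is 78, so the order of 114 is 78.

78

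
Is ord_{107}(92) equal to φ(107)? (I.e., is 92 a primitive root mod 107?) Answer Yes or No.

No

φ(107) = 107 − 1 = 106 = 2 · 53.
92 is a primitive root mod 107 iff 92^(φ(107)/q) ≢ 1 for every prime q | φ(107), i.e. q ∈ {2, 53}.
92^53 ≡ 1 (mod 107)  [q = 2: ≡ 1 ✗]
92^2 ≡ 11 (mod 107)  [q = 53: ≢ 1 ✓]
92^53 ≡ 1 shows ord(92) | 53, strictly less than φ(107); not a primitive root.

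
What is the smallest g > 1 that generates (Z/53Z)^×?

2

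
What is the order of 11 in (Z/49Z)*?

The order of 11 must divide φ(49) = φ(7^2) = 7·(7−1) = 42 = 2 · 3 · 7.
Divisors of 42: 1, 2, 3, 6, 7, 14, 21, 42.
Check 11^d mod 49 for each divisor in increasing order:
11^1 ≡ 11
11^2 ≡ 23
11^3 ≡ 8
11^6 ≡ 15
11^7 ≡ 18
11^14 ≡ 30
11^21 ≡ 1
The smallest such exponent is 21, so the order of 11 is 21.

21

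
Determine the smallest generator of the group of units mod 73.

φ(73) = 73 − 1 = 72 = 2^3 · 3^2.
Test candidates g = 2, 3, … against the prime factors q ∈ {2, 3} of φ(73): g is a generator iff g^(72/q) ≢ 1 for every such q.
g = 2: 2^36 ≡ 1 — hits 1, so not a primitive root.
g = 3: 3^36 ≡ 1 — hits 1, so not a primitive root.
g = 4: 4^36 ≡ 1 — hits 1, so not a primitive root.
g = 5: 5^36 ≡ 72; 5^24 ≡ 8 — none is 1, so 5 is a primitive root.
Hence the least primitive root of 73 is 5.

5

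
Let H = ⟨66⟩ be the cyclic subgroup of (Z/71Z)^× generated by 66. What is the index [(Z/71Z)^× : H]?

7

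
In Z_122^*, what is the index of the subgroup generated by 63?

1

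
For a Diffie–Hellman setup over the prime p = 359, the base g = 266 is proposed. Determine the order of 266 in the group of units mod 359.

179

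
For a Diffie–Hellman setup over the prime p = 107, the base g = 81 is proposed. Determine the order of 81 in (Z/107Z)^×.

Since 81 ∈ (Z/107Z)^×, its order divides φ(107) = 107 − 1 = 106 = 2 · 53.
Divisors of 106: 1, 2, 53, 106.
Compute 81^d (mod 107) for the divisors d until we hit 1:
81^1 ≡ 81 (mod 107)
81^2 ≡ 34 (mod 107)
81^53 ≡ 1 (mod 107) ✓
Hence ord(81) = 53.

53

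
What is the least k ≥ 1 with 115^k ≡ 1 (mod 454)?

By Lagrange's theorem, ord_454(115) divides φ(454) = φ(2)·φ(227) = 1·226 = 226 = 2 · 113.
Divisors of 226: 1, 2, 113, 226.
Test each divisor d:
115^1 ≡ 115 (mod 454)
115^2 ≡ 59 (mod 454)
115^113 ≡ 453 (mod 454)
115^226 ≡ 1 (mod 454) ✓
The smallest such exponent is 226, so the order of 115 is 226.

226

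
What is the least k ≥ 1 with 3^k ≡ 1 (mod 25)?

The order of 3 must divide φ(25) = φ(5^2) = 5·(5−1) = 20 = 2^2 · 5.
Divisors of 20: 1, 2, 4, 5, 10, 20.
Check 3^d mod 25 for each divisor in increasing order:
3^1 ≡ 3 (mod 25)
3^2 ≡ 9 (mod 25)
3^4 ≡ 6 (mod 25)
3^5 ≡ 18 (mod 25)
3^10 ≡ 24 (mod 25)
3^20 ≡ 1 (mod 25) ✓
Therefore the multiplicative order of 3 modulo 25 is 20.

20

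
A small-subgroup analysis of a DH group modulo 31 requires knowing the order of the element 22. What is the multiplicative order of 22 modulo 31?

30

ord(22) | φ(31) = 31 − 1 = 30 = 2 · 3 · 5.
Divisors of 30: 1, 2, 3, 5, 6, 10, 15, 30.
Test each divisor d:
22^1 ≡ 22 (mod 31)
22^2 ≡ 19 (mod 31)
22^3 ≡ 15 (mod 31)
22^5 ≡ 6 (mod 31)
22^6 ≡ 8 (mod 31)
22^10 ≡ 5 (mod 31)
22^15 ≡ 30 (mod 31)
22^30 ≡ 1 (mod 31) ✓
So ord_31(22) = 30.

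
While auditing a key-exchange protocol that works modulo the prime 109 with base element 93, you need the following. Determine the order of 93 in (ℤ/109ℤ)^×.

18

The order of 93 must divide φ(109) = 109 − 1 = 108 = 2^2 · 3^3.
Divisors of 108: 1, 2, 3, 4, 6, 9, 12, 18, 27, 36, 54, 108.
Evaluate successive powers at the divisors of 108:
93^1 ≡ 93 (mod 109)
93^2 ≡ 38 (mod 109)
93^3 ≡ 46 (mod 109)
93^4 ≡ 27 (mod 109)
93^6 ≡ 45 (mod 109)
93^9 ≡ 108 (mod 109)
93^12 ≡ 63 (mod 109)
93^18 ≡ 1 (mod 109) ✓
So ord_109(93) = 18.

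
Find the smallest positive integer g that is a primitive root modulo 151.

6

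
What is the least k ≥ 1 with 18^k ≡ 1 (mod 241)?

120

By Lagrange's theorem, ord_241(18) divides φ(241) = 241 − 1 = 240 = 2^4 · 3 · 5.
Divisors of 240: 1, 2, 3, 4, 5, 6, 8, 10, 12, 15, 16, 20, 24, 30, 40, 48, 60, 80, 120, 240.
Test each divisor d:
18^1 ≡ 18 (mod 241)
18^2 ≡ 83 (mod 241)
18^3 ≡ 48 (mod 241)
18^4 ≡ 141 (mod 241)
18^5 ≡ 128 (mod 241)
18^6 ≡ 135 (mod 241)
18^8 ≡ 119 (mod 241)
18^10 ≡ 237 (mod 241)
18^12 ≡ 150 (mod 241)
18^15 ≡ 211 (mod 241)
18^16 ≡ 183 (mod 241)
18^20 ≡ 16 (mod 241)
18^24 ≡ 87 (mod 241)
18^30 ≡ 177 (mod 241)
18^40 ≡ 15 (mod 241)
18^48 ≡ 98 (mod 241)
18^60 ≡ 240 (mod 241)
18^80 ≡ 225 (mod 241)
18^120 ≡ 1 (mod 241) ✓
Therefore the multiplicative order of 18 modulo 241 is 120.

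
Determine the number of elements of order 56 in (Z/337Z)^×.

φ(337) = 337 − 1 = 336 = 2^4 · 3 · 7.
In a cyclic group of order 336, there are φ(d) elements of order d for each divisor d of 336, and zero for non-divisors.
56 = 2^3 · 7 divides 336, and φ(56) = 24.

24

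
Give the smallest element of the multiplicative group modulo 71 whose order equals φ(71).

7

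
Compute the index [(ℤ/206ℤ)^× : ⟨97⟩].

2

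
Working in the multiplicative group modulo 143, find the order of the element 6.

60

Since 6 ∈ (Z/143Z)^×, its order divides φ(143) = φ(11·13) = (11−1)·(13−1) = 10·12 = 120 = 2^3 · 3 · 5.
Divisors of 120: 1, 2, 3, 4, 5, 6, 8, 10, 12, 15, 20, 24, 30, 40, 60, 120.
Check 6^d mod 143 for each divisor in increasing order:
6^1 ≡ 6
6^2 ≡ 36
6^3 ≡ 73
6^4 ≡ 9
6^5 ≡ 54
6^6 ≡ 38
6^8 ≡ 81
6^10 ≡ 56
6^12 ≡ 14
6^15 ≡ 21
6^20 ≡ 133
6^24 ≡ 53
6^30 ≡ 12
6^40 ≡ 100
6^60 ≡ 1
Hence ord(6) = 60.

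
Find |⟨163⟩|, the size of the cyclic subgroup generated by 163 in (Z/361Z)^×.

57

The order of 163 must divide φ(361) = φ(19^2) = 19·(19−1) = 342 = 2 · 3^2 · 19.
Divisors of 342: 1, 2, 3, 6, 9, 18, 19, 38, 57, 114, 171, 342.
Evaluate successive powers at the divisors of 342:
163^1 ≡ 163 (mod 361)
163^2 ≡ 216 (mod 361)
163^3 ≡ 191 (mod 361)
163^6 ≡ 20 (mod 361)
163^9 ≡ 210 (mod 361)
163^18 ≡ 58 (mod 361)
163^19 ≡ 68 (mod 361)
163^38 ≡ 292 (mod 361)
163^57 ≡ 1 (mod 361) ✓
The smallest such exponent is 57, so the order of 163 is 57.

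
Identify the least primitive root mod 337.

10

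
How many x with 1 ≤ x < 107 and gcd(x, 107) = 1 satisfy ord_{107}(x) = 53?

φ(107) = 107 − 1 = 106 = 2 · 53.
In a cyclic group of order 106, there are φ(d) elements of order d for each divisor d of 106, and zero for non-divisors.
53 | 106, and φ(53) = 53 − 1 = 52.

52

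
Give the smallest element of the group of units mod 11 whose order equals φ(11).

φ(11) = 11 − 1 = 10 = 2 · 5.
g is a primitive root iff g^(10/q) ≢ 1 (mod 11) for each prime q ∈ {2, 5}.
g = 2: 2^5 ≡ 10; 2^2 ≡ 4 — none is 1, so 2 is a primitive root.
The smallest primitive root modulo 11 is 2.

2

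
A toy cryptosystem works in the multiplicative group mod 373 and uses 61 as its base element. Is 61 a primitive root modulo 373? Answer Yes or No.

Yes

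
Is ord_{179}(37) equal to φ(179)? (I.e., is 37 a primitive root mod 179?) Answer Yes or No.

Yes

φ(179) = 179 − 1 = 178 = 2 · 89.
It suffices to check that the order of 37 is not a proper divisor of 178: compute 37^(178/q) for q ∈ {2, 89}.
37^89 ≡ 178 (mod 179)  [q = 2: ≢ 1 ✓]
37^2 ≡ 116 (mod 179)  [q = 89: ≢ 1 ✓]
Every test exponent gives a nontrivial residue, hence 37 generates the full group.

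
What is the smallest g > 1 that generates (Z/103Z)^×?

φ(103) = 103 − 1 = 102 = 2 · 3 · 17.
g is a primitive root iff g^(102/q) ≢ 1 (mod 103) for each prime q ∈ {2, 3, 17}.
g = 2: 2^51 ≡ 1 — hits 1, so not a primitive root.
g = 3: 3^51 ≡ 102; 3^34 ≡ 1 — hits 1, so not a primitive root.
g = 4: 4^51 ≡ 1 — hits 1, so not a primitive root.
g = 5: 5^51 ≡ 102; 5^34 ≡ 56; 5^6 ≡ 72 — none is 1, so 5 is a primitive root.
So 5 is the smallest generator of (Z/103Z)^×.

5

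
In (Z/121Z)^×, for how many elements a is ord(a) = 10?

4

φ(121) = φ(11^2) = 11·(11−1) = 110 = 2 · 5 · 11.
In a cyclic group of order 110, there are φ(d) elements of order d for each divisor d of 110, and zero for non-divisors.
10 = 2 · 5 divides 110, and φ(10) = 4.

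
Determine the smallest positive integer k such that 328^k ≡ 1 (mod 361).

171

Since 328 ∈ (Z/361Z)^×, its order divides φ(361) = φ(19^2) = 19·(19−1) = 342 = 2 · 3^2 · 19.
Divisors of 342: 1, 2, 3, 6, 9, 18, 19, 38, 57, 114, 171, 342.
Evaluate successive powers at the divisors of 342:
328^1 ≡ 328 (mod 361)
328^2 ≡ 6 (mod 361)
328^3 ≡ 163 (mod 361)
328^6 ≡ 216 (mod 361)
328^9 ≡ 191 (mod 361)
328^18 ≡ 20 (mod 361)
328^19 ≡ 62 (mod 361)
328^38 ≡ 234 (mod 361)
328^57 ≡ 68 (mod 361)
328^114 ≡ 292 (mod 361)
328^171 ≡ 1 (mod 361) ✓
Therefore the multiplicative order of 328 modulo 361 is 171.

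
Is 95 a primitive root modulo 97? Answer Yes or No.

No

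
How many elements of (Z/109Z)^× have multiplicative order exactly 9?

6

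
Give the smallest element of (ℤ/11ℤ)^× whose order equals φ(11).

φ(11) = 11 − 1 = 10 = 2 · 5.
g is a primitive root iff g^(10/q) ≢ 1 (mod 11) for each prime q ∈ {2, 5}.
g = 2: 2^5 ≡ 10; 2^2 ≡ 4 — none is 1, so 2 is a primitive root.
Hence the least primitive root of 11 is 2.

2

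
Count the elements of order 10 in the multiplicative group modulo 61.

φ(61) = 61 − 1 = 60 = 2^2 · 3 · 5.
(Z/61Z)^× is cyclic (|G| = 60); a cyclic group of order m has exactly φ(d) elements of each order d | m, and none otherwise.
10 = 2 · 5 divides 60, and φ(10) = 4.

4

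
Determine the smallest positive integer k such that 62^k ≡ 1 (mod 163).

81

By Lagrange's theorem, ord_163(62) divides φ(163) = 163 − 1 = 162 = 2 · 3^4.
Divisors of 162: 1, 2, 3, 6, 9, 18, 27, 54, 81, 162.
Compute 62^d (mod 163) for the divisors d until we hit 1:
62^1 ≡ 62 (mod 163)
62^2 ≡ 95 (mod 163)
62^3 ≡ 22 (mod 163)
62^6 ≡ 158 (mod 163)
62^9 ≡ 53 (mod 163)
62^18 ≡ 38 (mod 163)
62^27 ≡ 58 (mod 163)
62^54 ≡ 104 (mod 163)
62^81 ≡ 1 (mod 163) ✓
So ord_163(62) = 81.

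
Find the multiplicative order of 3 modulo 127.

ord(3) | φ(127) = 127 − 1 = 126 = 2 · 3^2 · 7.
Divisors of 126: 1, 2, 3, 6, 7, 9, 14, 18, 21, 42, 63, 126.
Test each divisor d:
3^1 ≡ 3 (mod 127)
3^2 ≡ 9 (mod 127)
3^3 ≡ 27 (mod 127)
3^6 ≡ 94 (mod 127)
3^7 ≡ 28 (mod 127)
3^9 ≡ 125 (mod 127)
3^14 ≡ 22 (mod 127)
3^18 ≡ 4 (mod 127)
3^21 ≡ 108 (mod 127)
3^42 ≡ 107 (mod 127)
3^63 ≡ 126 (mod 127)
3^126 ≡ 1 (mod 127) ✓
Therefore the multiplicative order of 3 modulo 127 is 126.

126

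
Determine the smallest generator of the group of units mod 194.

5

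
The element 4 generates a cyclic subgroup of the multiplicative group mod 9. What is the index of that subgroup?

2

The order of 4 must divide φ(9) = φ(3^2) = 3·(3−1) = 6 = 2 · 3.
Divisors of 6: 1, 2, 3, 6.
Test each divisor d:
4^1 ≡ 4 (mod 9)
4^2 ≡ 7 (mod 9)
4^3 ≡ 1 (mod 9) ✓
Thus |⟨4⟩| = ord(4) = 3.
The index is φ(9) / ord(4) = 6 / 3 = 2.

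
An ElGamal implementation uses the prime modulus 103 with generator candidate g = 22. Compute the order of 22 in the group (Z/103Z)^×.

34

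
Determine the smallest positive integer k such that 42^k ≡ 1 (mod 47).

23

ord(42) | φ(47) = 47 − 1 = 46 = 2 · 23.
Divisors of 46: 1, 2, 23, 46.
Compute 42^d (mod 47) for the divisors d until we hit 1:
42^1 ≡ 42 (mod 47)
42^2 ≡ 25 (mod 47)
42^23 ≡ 1 (mod 47) ✓
So ord_47(42) = 23.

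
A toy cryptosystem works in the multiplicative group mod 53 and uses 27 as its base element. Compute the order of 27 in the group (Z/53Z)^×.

The order of 27 must divide φ(53) = 53 − 1 = 52 = 2^2 · 13.
Divisors of 52: 1, 2, 4, 13, 26, 52.
Check 27^d mod 53 for each divisor in increasing order:
27^1 ≡ 27
27^2 ≡ 40
27^4 ≡ 10
27^13 ≡ 23
27^26 ≡ 52
27^52 ≡ 1
So ord_53(27) = 52.

52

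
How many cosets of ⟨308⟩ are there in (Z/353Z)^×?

1

The order of 308 must divide φ(353) = 353 − 1 = 352 = 2^5 · 11.
Divisors of 352: 1, 2, 4, 8, 11, 16, 22, 32, 44, 88, 176, 352.
Test each divisor d:
308^1 ≡ 308 (mod 353)
308^2 ≡ 260 (mod 353)
308^4 ≡ 177 (mod 353)
308^8 ≡ 265 (mod 353)
308^11 ≡ 252 (mod 353)
308^16 ≡ 331 (mod 353)
308^22 ≡ 317 (mod 353)
308^32 ≡ 131 (mod 353)
308^44 ≡ 237 (mod 353)
308^88 ≡ 42 (mod 353)
308^176 ≡ 352 (mod 353)
308^352 ≡ 1 (mod 353) ✓
So ord_353(308) = 352, hence |⟨308⟩| = 352.
Index = |(Z/353Z)^×| / |⟨308⟩| = 352 / 352 = 1.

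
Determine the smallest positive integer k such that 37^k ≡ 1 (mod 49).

ord(37) | φ(49) = φ(7^2) = 7·(7−1) = 42 = 2 · 3 · 7.
Divisors of 42: 1, 2, 3, 6, 7, 14, 21, 42.
Evaluate successive powers at the divisors of 42:
37^1 ≡ 37 (mod 49)
37^2 ≡ 46 (mod 49)
37^3 ≡ 36 (mod 49)
37^6 ≡ 22 (mod 49)
37^7 ≡ 30 (mod 49)
37^14 ≡ 18 (mod 49)
37^21 ≡ 1 (mod 49) ✓
Therefore the multiplicative order of 37 modulo 49 is 21.

21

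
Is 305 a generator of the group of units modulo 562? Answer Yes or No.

φ(562) = φ(2)·φ(281) = 1·280 = 280 = 2^3 · 5 · 7.
An element g generates (Z/562Z)^× iff g^(280/q) ≢ 1 (mod 562) for each prime q ∈ {2, 5, 7}.
305^140 ≡ 561 (mod 562)  [q = 2: ≢ 1 ✓]
305^56 ≡ 153 (mod 562)  [q = 5: ≢ 1 ✓]
305^40 ≡ 165 (mod 562)  [q = 7: ≢ 1 ✓]
Every test exponent gives a nontrivial residue, hence 305 generates the full group.

Yes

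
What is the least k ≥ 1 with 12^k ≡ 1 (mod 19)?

The order of 12 must divide φ(19) = 19 − 1 = 18 = 2 · 3^2.
Divisors of 18: 1, 2, 3, 6, 9, 18.
Evaluate successive powers at the divisors of 18:
12^1 ≡ 12 (mod 19)
12^2 ≡ 11 (mod 19)
12^3 ≡ 18 (mod 19)
12^6 ≡ 1 (mod 19) ✓
The smallest such exponent is 6, so the order of 12 is 6.

6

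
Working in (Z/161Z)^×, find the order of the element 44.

The order of 44 must divide φ(161) = φ(7·23) = (7−1)·(23−1) = 6·22 = 132 = 2^2 · 3 · 11.
Divisors of 132: 1, 2, 3, 4, 6, 11, 12, 22, 33, 44, 66, 132.
Test each divisor d:
44^1 ≡ 44
44^2 ≡ 4
44^3 ≡ 15
44^4 ≡ 16
44^6 ≡ 64
44^11 ≡ 137
44^12 ≡ 71
44^22 ≡ 93
44^33 ≡ 22
44^44 ≡ 116
44^66 ≡ 1
The smallest such exponent is 66, so the order of 44 is 66.

66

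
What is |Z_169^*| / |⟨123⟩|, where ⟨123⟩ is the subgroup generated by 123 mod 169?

1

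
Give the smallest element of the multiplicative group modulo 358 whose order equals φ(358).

φ(358) = φ(2)·φ(179) = 1·178 = 178 = 2 · 89.
Test candidates g = 2, 3, … against the prime factors q ∈ {2, 89} of φ(358): g is a generator iff g^(178/q) ≢ 1 for every such q.
g = 2: gcd(2, 358) = 2 > 1, not a unit — skip.
g = 3: 3^89 ≡ 1 — hits 1, so not a primitive root.
g = 4: gcd(4, 358) = 2 > 1, not a unit — skip.
g = 5: 5^89 ≡ 1 — hits 1, so not a primitive root.
g = 6: gcd(6, 358) = 2 > 1, not a unit — skip.
g = 7: 7^89 ≡ 357; 7^2 ≡ 49 — none is 1, so 7 is a primitive root.
So 7 is the smallest generator of (Z/358Z)^×.

7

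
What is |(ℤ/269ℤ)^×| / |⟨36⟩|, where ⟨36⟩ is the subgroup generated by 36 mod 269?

By Lagrange's theorem, ord_269(36) divides φ(269) = 269 − 1 = 268 = 2^2 · 67.
Divisors of 268: 1, 2, 4, 67, 134, 268.
Compute 36^d (mod 269) for the divisors d until we hit 1:
36^1 ≡ 36 (mod 269)
36^2 ≡ 220 (mod 269)
36^4 ≡ 249 (mod 269)
36^67 ≡ 1 (mod 269) ✓
The order of 36 is 67, so the subgroup it generates has 67 elements.
The index is φ(269) / ord(36) = 268 / 67 = 4.

4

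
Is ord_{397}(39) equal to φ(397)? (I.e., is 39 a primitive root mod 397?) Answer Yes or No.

Yes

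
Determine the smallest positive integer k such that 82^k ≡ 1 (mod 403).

30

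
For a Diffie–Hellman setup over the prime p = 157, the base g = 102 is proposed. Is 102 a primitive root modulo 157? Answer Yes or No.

Yes

φ(157) = 157 − 1 = 156 = 2^2 · 3 · 13.
Test 102^(156/q) mod 157 for each prime factor q of 156:
102^78 ≡ 156 (mod 157)  [q = 2: ≢ 1 ✓]
102^52 ≡ 144 (mod 157)  [q = 3: ≢ 1 ✓]
102^12 ≡ 99 (mod 157)  [q = 13: ≢ 1 ✓]
Every test exponent gives a nontrivial residue, hence 102 generates the full group.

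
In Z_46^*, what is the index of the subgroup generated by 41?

ord(41) | φ(46) = φ(2)·φ(23) = 1·22 = 22 = 2 · 11.
Divisors of 22: 1, 2, 11, 22.
Check 41^d mod 46 for each divisor in increasing order:
41^1 ≡ 41
41^2 ≡ 25
41^11 ≡ 1
Thus |⟨41⟩| = ord(41) = 11.
Index = |(Z/46Z)^×| / |⟨41⟩| = 22 / 11 = 2.

2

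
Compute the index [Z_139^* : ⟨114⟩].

1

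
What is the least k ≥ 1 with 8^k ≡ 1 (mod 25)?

By Lagrange's theorem, ord_25(8) divides φ(25) = φ(5^2) = 5·(5−1) = 20 = 2^2 · 5.
Divisors of 20: 1, 2, 4, 5, 10, 20.
Check 8^d mod 25 for each divisor in increasing order:
8^1 ≡ 8
8^2 ≡ 14
8^4 ≡ 21
8^5 ≡ 18
8^10 ≡ 24
8^20 ≡ 1
So ord_25(8) = 20.

20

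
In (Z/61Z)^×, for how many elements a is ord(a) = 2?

1

φ(61) = 61 − 1 = 60 = 2^2 · 3 · 5.
In a cyclic group of order 60, there are φ(d) elements of order d for each divisor d of 60, and zero for non-divisors.
2 | 60, and φ(2) = 2 − 1 = 1.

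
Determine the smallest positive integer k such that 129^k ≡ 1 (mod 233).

116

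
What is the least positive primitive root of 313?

10

φ(313) = 313 − 1 = 312 = 2^3 · 3 · 13.
g is a primitive root iff g^(312/q) ≢ 1 (mod 313) for each prime q ∈ {2, 3, 13}.
g = 2: 2^156 ≡ 1 — hits 1, so not a primitive root.
g = 3: 3^156 ≡ 1 — hits 1, so not a primitive root.
g = 4: 4^156 ≡ 1 — hits 1, so not a primitive root.
g = 5: 5^156 ≡ 312; 5^104 ≡ 1 — hits 1, so not a primitive root.
g = 6: 6^156 ≡ 1 — hits 1, so not a primitive root.
g = 7: 7^156 ≡ 312; 7^104 ≡ 1 — hits 1, so not a primitive root.
g = 8: 8^156 ≡ 1 — hits 1, so not a primitive root.
g = 9: 9^156 ≡ 1 — hits 1, so not a primitive root.
g = 10: 10^156 ≡ 312; 10^104 ≡ 214; 10^24 ≡ 103 — none is 1, so 10 is a primitive root.
So 10 is the smallest generator of (Z/313Z)^×.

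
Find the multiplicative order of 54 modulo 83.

82

The order of 54 must divide φ(83) = 83 − 1 = 82 = 2 · 41.
Divisors of 82: 1, 2, 41, 82.
Test each divisor d:
54^1 ≡ 54 (mod 83)
54^2 ≡ 11 (mod 83)
54^41 ≡ 82 (mod 83)
54^82 ≡ 1 (mod 83) ✓
The smallest such exponent is 82, so the order of 54 is 82.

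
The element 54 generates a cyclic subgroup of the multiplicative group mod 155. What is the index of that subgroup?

12

ord(54) | φ(155) = φ(5·31) = (5−1)·(31−1) = 4·30 = 120 = 2^3 · 3 · 5.
Divisors of 120: 1, 2, 3, 4, 5, 6, 8, 10, 12, 15, 20, 24, 30, 40, 60, 120.
Check 54^d mod 155 for each divisor in increasing order:
54^1 ≡ 54
54^2 ≡ 126
54^3 ≡ 139
54^4 ≡ 66
54^5 ≡ 154
54^6 ≡ 101
54^8 ≡ 16
54^10 ≡ 1
Thus |⟨54⟩| = ord(54) = 10.
[(Z/155Z)^× : ⟨54⟩] = 120/10 = 12.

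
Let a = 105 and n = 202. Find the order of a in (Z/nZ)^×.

50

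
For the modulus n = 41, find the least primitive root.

6

φ(41) = 41 − 1 = 40 = 2^3 · 5.
Test candidates g = 2, 3, … against the prime factors q ∈ {2, 5} of φ(41): g is a generator iff g^(40/q) ≢ 1 for every such q.
g = 2: 2^20 ≡ 1 — hits 1, so not a primitive root.
g = 3: 3^20 ≡ 40; 3^8 ≡ 1 — hits 1, so not a primitive root.
g = 4: 4^20 ≡ 1 — hits 1, so not a primitive root.
g = 5: 5^20 ≡ 1 — hits 1, so not a primitive root.
g = 6: 6^20 ≡ 40; 6^8 ≡ 10 — none is 1, so 6 is a primitive root.
So 6 is the smallest generator of (Z/41Z)^×.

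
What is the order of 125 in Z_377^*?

By Lagrange's theorem, ord_377(125) divides φ(377) = φ(13·29) = (13−1)·(29−1) = 12·28 = 336 = 2^4 · 3 · 7.
Divisors of 336: 1, 2, 3, 4, 6, 7, 8, 12, 14, 16, 21, 24, 28, 42, 48, 56, 84, 112, 168, 336.
Check 125^d mod 377 for each divisor in increasing order:
125^1 ≡ 125 (mod 377)
125^2 ≡ 168 (mod 377)
125^3 ≡ 265 (mod 377)
125^4 ≡ 326 (mod 377)
125^6 ≡ 103 (mod 377)
125^7 ≡ 57 (mod 377)
125^8 ≡ 339 (mod 377)
125^12 ≡ 53 (mod 377)
125^14 ≡ 233 (mod 377)
125^16 ≡ 313 (mod 377)
125^21 ≡ 86 (mod 377)
125^24 ≡ 170 (mod 377)
125^28 ≡ 1 (mod 377) ✓
Therefore the multiplicative order of 125 modulo 377 is 28.

28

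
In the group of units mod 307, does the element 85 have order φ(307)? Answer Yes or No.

φ(307) = 307 − 1 = 306 = 2 · 3^2 · 17.
Test 85^(306/q) mod 307 for each prime factor q of 306:
85^153 ≡ 306 (mod 307)  [q = 2: ≢ 1 ✓]
85^102 ≡ 289 (mod 307)  [q = 3: ≢ 1 ✓]
85^18 ≡ 81 (mod 307)  [q = 17: ≢ 1 ✓]
None equal 1, so ord_307(85) = 306: 85 is a primitive root.

Yes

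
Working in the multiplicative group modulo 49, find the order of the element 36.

7

Since 36 ∈ (Z/49Z)^×, its order divides φ(49) = φ(7^2) = 7·(7−1) = 42 = 2 · 3 · 7.
Divisors of 42: 1, 2, 3, 6, 7, 14, 21, 42.
Compute 36^d (mod 49) for the divisors d until we hit 1:
36^1 ≡ 36
36^2 ≡ 22
36^3 ≡ 8
36^6 ≡ 15
36^7 ≡ 1
Therefore the multiplicative order of 36 modulo 49 is 7.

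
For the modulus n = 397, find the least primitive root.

φ(397) = 397 − 1 = 396 = 2^2 · 3^2 · 11.
Test candidates g = 2, 3, … against the prime factors q ∈ {2, 3, 11} of φ(397): g is a generator iff g^(396/q) ≢ 1 for every such q.
g = 2: 2^198 ≡ 396; 2^132 ≡ 1 — hits 1, so not a primitive root.
g = 3: 3^198 ≡ 1 — hits 1, so not a primitive root.
g = 4: 4^198 ≡ 1 — hits 1, so not a primitive root.
g = 5: 5^198 ≡ 396; 5^132 ≡ 362; 5^36 ≡ 290 — none is 1, so 5 is a primitive root.
The smallest primitive root modulo 397 is 5.

5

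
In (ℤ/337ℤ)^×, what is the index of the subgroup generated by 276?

By Lagrange's theorem, ord_337(276) divides φ(337) = 337 − 1 = 336 = 2^4 · 3 · 7.
Divisors of 336: 1, 2, 3, 4, 6, 7, 8, 12, 14, 16, 21, 24, 28, 42, 48, 56, 84, 112, 168, 336.
Compute 276^d (mod 337) for the divisors d until we hit 1:
276^1 ≡ 276 (mod 337)
276^2 ≡ 14 (mod 337)
276^3 ≡ 157 (mod 337)
276^4 ≡ 196 (mod 337)
276^6 ≡ 48 (mod 337)
276^7 ≡ 105 (mod 337)
276^8 ≡ 335 (mod 337)
276^12 ≡ 282 (mod 337)
276^14 ≡ 241 (mod 337)
276^16 ≡ 4 (mod 337)
276^21 ≡ 30 (mod 337)
276^24 ≡ 329 (mod 337)
276^28 ≡ 117 (mod 337)
276^42 ≡ 226 (mod 337)
276^48 ≡ 64 (mod 337)
276^56 ≡ 209 (mod 337)
276^84 ≡ 189 (mod 337)
276^112 ≡ 208 (mod 337)
276^168 ≡ 336 (mod 337)
276^336 ≡ 1 (mod 337) ✓
So ord_337(276) = 336, hence |⟨276⟩| = 336.
The index is φ(337) / ord(276) = 336 / 336 = 1.

1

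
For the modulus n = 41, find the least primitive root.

φ(41) = 41 − 1 = 40 = 2^3 · 5.
Test candidates g = 2, 3, … against the prime factors q ∈ {2, 5} of φ(41): g is a generator iff g^(40/q) ≢ 1 for every such q.
g = 2: 2^20 ≡ 1 — hits 1, so not a primitive root.
g = 3: 3^20 ≡ 40; 3^8 ≡ 1 — hits 1, so not a primitive root.
g = 4: 4^20 ≡ 1 — hits 1, so not a primitive root.
g = 5: 5^20 ≡ 1 — hits 1, so not a primitive root.
g = 6: 6^20 ≡ 40; 6^8 ≡ 10 — none is 1, so 6 is a primitive root.
The smallest primitive root modulo 41 is 6.

6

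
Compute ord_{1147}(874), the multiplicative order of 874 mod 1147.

12

The order of 874 must divide φ(1147) = φ(31·37) = (31−1)·(37−1) = 30·36 = 1080 = 2^3 · 3^3 · 5.
Divisors of 1080: 1, 2, 3, 4, 5, 6, 8, 9, 10, 12, 15, 18, 20, 24, 27, 30, 36, 40, 45, 54, 60, 72, 90, 108, 120, 135, 180, 216, 270, 360, 540, 1080.
Check 874^d mod 1147 for each divisor in increasing order:
874^1 ≡ 874 (mod 1147)
874^2 ≡ 1121 (mod 1147)
874^3 ≡ 216 (mod 1147)
874^4 ≡ 676 (mod 1147)
874^5 ≡ 119 (mod 1147)
874^6 ≡ 776 (mod 1147)
874^8 ≡ 470 (mod 1147)
874^9 ≡ 154 (mod 1147)
874^10 ≡ 397 (mod 1147)
874^12 ≡ 1 (mod 1147) ✓
Hence ord(874) = 12.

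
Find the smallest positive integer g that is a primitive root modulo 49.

3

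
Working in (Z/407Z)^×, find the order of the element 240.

180

By Lagrange's theorem, ord_407(240) divides φ(407) = φ(11·37) = (11−1)·(37−1) = 10·36 = 360 = 2^3 · 3^2 · 5.
Divisors of 360: 1, 2, 3, 4, 5, 6, 8, 9, 10, 12, 15, 18, 20, 24, 30, 36, 40, 45, 60, 72, 90, 120, 180, 360.
Check 240^d mod 407 for each divisor in increasing order:
240^1 ≡ 240
240^2 ≡ 213
240^3 ≡ 245
240^4 ≡ 192
240^5 ≡ 89
240^6 ≡ 196
240^8 ≡ 234
240^9 ≡ 401
240^10 ≡ 188
240^12 ≡ 158
240^15 ≡ 45
240^18 ≡ 36
240^20 ≡ 342
240^24 ≡ 137
240^30 ≡ 397
240^36 ≡ 75
240^40 ≡ 155
240^45 ≡ 364
240^60 ≡ 100
240^72 ≡ 334
240^90 ≡ 221
240^120 ≡ 232
240^180 ≡ 1
The smallest such exponent is 180, so the order of 240 is 180.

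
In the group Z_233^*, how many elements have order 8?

φ(233) = 233 − 1 = 232 = 2^3 · 29.
Since (Z/233Z)^× is cyclic of order 232, the number of elements of order d is φ(d) when d | 232 and 0 otherwise.
8 = 2^3 divides 232, and φ(8) = 4.

4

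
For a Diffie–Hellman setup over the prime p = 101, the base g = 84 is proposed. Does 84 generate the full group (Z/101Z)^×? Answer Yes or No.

No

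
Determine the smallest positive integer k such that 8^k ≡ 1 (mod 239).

Since 8 ∈ (Z/239Z)^×, its order divides φ(239) = 239 − 1 = 238 = 2 · 7 · 17.
Divisors of 238: 1, 2, 7, 14, 17, 34, 119, 238.
Evaluate successive powers at the divisors of 238:
8^1 ≡ 8 (mod 239)
8^2 ≡ 64 (mod 239)
8^7 ≡ 166 (mod 239)
8^14 ≡ 71 (mod 239)
8^17 ≡ 24 (mod 239)
8^34 ≡ 98 (mod 239)
8^119 ≡ 1 (mod 239) ✓
Hence ord(8) = 119.

119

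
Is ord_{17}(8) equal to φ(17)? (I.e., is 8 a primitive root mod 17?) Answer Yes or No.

φ(17) = 17 − 1 = 16 = 2^4.
It suffices to check that the order of 8 is not a proper divisor of 16: compute 8^(16/q) for q ∈ {2}.
8^8 ≡ 1 (mod 17)  [q = 2: ≡ 1 ✗]
The check at q = 2 fails, so 8 generates a proper subgroup.

No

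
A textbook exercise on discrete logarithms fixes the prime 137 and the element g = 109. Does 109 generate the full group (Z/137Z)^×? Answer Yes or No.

φ(137) = 137 − 1 = 136 = 2^3 · 17.
An element g generates (Z/137Z)^× iff g^(136/q) ≢ 1 (mod 137) for each prime q ∈ {2, 17}.
109^68 ≡ 1 (mod 137)  [q = 2: ≡ 1 ✗]
109^8 ≡ 133 (mod 137)  [q = 17: ≢ 1 ✓]
The check at q = 2 fails, so 109 generates a proper subgroup.

No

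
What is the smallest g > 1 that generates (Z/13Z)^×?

φ(13) = 13 − 1 = 12 = 2^2 · 3.
Test candidates g = 2, 3, … against the prime factors q ∈ {2, 3} of φ(13): g is a generator iff g^(12/q) ≢ 1 for every such q.
g = 2: 2^6 ≡ 12; 2^4 ≡ 3 — none is 1, so 2 is a primitive root.
So 2 is the smallest generator of (Z/13Z)^×.

2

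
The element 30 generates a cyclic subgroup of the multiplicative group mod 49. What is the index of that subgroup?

14

By Lagrange's theorem, ord_49(30) divides φ(49) = φ(7^2) = 7·(7−1) = 42 = 2 · 3 · 7.
Divisors of 42: 1, 2, 3, 6, 7, 14, 21, 42.
Test each divisor d:
30^1 ≡ 30 (mod 49)
30^2 ≡ 18 (mod 49)
30^3 ≡ 1 (mod 49) ✓
The order of 30 is 3, so the subgroup it generates has 3 elements.
The index is φ(49) / ord(30) = 42 / 3 = 14.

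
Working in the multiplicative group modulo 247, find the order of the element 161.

36

By Lagrange's theorem, ord_247(161) divides φ(247) = φ(13·19) = (13−1)·(19−1) = 12·18 = 216 = 2^3 · 3^3.
Divisors of 216: 1, 2, 3, 4, 6, 8, 9, 12, 18, 24, 27, 36, 54, 72, 108, 216.
Test each divisor d:
161^1 ≡ 161 (mod 247)
161^2 ≡ 233 (mod 247)
161^3 ≡ 216 (mod 247)
161^4 ≡ 196 (mod 247)
161^6 ≡ 220 (mod 247)
161^8 ≡ 131 (mod 247)
161^9 ≡ 96 (mod 247)
161^12 ≡ 235 (mod 247)
161^18 ≡ 77 (mod 247)
161^24 ≡ 144 (mod 247)
161^27 ≡ 229 (mod 247)
161^36 ≡ 1 (mod 247) ✓
So ord_247(161) = 36.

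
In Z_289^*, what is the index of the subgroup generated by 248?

1

The order of 248 must divide φ(289) = φ(17^2) = 17·(17−1) = 272 = 2^4 · 17.
Divisors of 272: 1, 2, 4, 8, 16, 17, 34, 68, 136, 272.
Compute 248^d (mod 289) for the divisors d until we hit 1:
248^1 ≡ 248
248^2 ≡ 236
248^4 ≡ 208
248^8 ≡ 203
248^16 ≡ 171
248^17 ≡ 214
248^34 ≡ 134
248^68 ≡ 38
248^136 ≡ 288
248^272 ≡ 1
The order of 248 is 272, so the subgroup it generates has 272 elements.
[(Z/289Z)^× : ⟨248⟩] = 272/272 = 1.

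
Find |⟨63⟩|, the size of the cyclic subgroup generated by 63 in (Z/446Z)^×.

111

By Lagrange's theorem, ord_446(63) divides φ(446) = φ(2)·φ(223) = 1·222 = 222 = 2 · 3 · 37.
Divisors of 222: 1, 2, 3, 6, 37, 74, 111, 222.
Test each divisor d:
63^1 ≡ 63
63^2 ≡ 401
63^3 ≡ 287
63^6 ≡ 305
63^37 ≡ 183
63^74 ≡ 39
63^111 ≡ 1
Therefore the multiplicative order of 63 modulo 446 is 111.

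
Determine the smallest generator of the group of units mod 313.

10

φ(313) = 313 − 1 = 312 = 2^3 · 3 · 13.
g is a primitive root iff g^(312/q) ≢ 1 (mod 313) for each prime q ∈ {2, 3, 13}.
g = 2: 2^156 ≡ 1 — hits 1, so not a primitive root.
g = 3: 3^156 ≡ 1 — hits 1, so not a primitive root.
g = 4: 4^156 ≡ 1 — hits 1, so not a primitive root.
g = 5: 5^156 ≡ 312; 5^104 ≡ 1 — hits 1, so not a primitive root.
g = 6: 6^156 ≡ 1 — hits 1, so not a primitive root.
g = 7: 7^156 ≡ 312; 7^104 ≡ 1 — hits 1, so not a primitive root.
g = 8: 8^156 ≡ 1 — hits 1, so not a primitive root.
g = 9: 9^156 ≡ 1 — hits 1, so not a primitive root.
g = 10: 10^156 ≡ 312; 10^104 ≡ 214; 10^24 ≡ 103 — none is 1, so 10 is a primitive root.
So 10 is the smallest generator of (Z/313Z)^×.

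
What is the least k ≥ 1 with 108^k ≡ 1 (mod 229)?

By Lagrange's theorem, ord_229(108) divides φ(229) = 229 − 1 = 228 = 2^2 · 3 · 19.
Divisors of 228: 1, 2, 3, 4, 6, 12, 19, 38, 57, 76, 114, 228.
Evaluate successive powers at the divisors of 228:
108^1 ≡ 108 (mod 229)
108^2 ≡ 214 (mod 229)
108^3 ≡ 212 (mod 229)
108^4 ≡ 225 (mod 229)
108^6 ≡ 60 (mod 229)
108^12 ≡ 165 (mod 229)
108^19 ≡ 228 (mod 229)
108^38 ≡ 1 (mod 229) ✓
So ord_229(108) = 38.

38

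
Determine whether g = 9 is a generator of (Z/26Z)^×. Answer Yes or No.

No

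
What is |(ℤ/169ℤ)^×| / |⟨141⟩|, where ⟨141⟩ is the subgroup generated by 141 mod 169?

1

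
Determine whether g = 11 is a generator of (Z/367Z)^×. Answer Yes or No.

Yes

φ(367) = 367 − 1 = 366 = 2 · 3 · 61.
11 is a primitive root mod 367 iff 11^(φ(367)/q) ≢ 1 for every prime q | φ(367), i.e. q ∈ {2, 3, 61}.
11^183 ≡ 366 (mod 367)  [q = 2: ≢ 1 ✓]
11^122 ≡ 283 (mod 367)  [q = 3: ≢ 1 ✓]
11^6 ≡ 52 (mod 367)  [q = 61: ≢ 1 ✓]
All checks pass, so 11 has order 366 and is a primitive root modulo 367.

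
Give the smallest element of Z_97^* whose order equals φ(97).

φ(97) = 97 − 1 = 96 = 2^5 · 3.
Test candidates g = 2, 3, … against the prime factors q ∈ {2, 3} of φ(97): g is a generator iff g^(96/q) ≢ 1 for every such q.
g = 2: 2^48 ≡ 1 — hits 1, so not a primitive root.
g = 3: 3^48 ≡ 1 — hits 1, so not a primitive root.
g = 4: 4^48 ≡ 1 — hits 1, so not a primitive root.
g = 5: 5^48 ≡ 96; 5^32 ≡ 35 — none is 1, so 5 is a primitive root.
The smallest primitive root modulo 97 is 5.

5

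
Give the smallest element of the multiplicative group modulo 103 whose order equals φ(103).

5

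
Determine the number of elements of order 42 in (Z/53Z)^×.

0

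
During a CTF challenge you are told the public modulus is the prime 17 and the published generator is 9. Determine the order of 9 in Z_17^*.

8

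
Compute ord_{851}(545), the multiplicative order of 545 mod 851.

ord(545) | φ(851) = φ(23·37) = (23−1)·(37−1) = 22·36 = 792 = 2^3 · 3^2 · 11.
Divisors of 792: 1, 2, 3, 4, 6, 8, 9, 11, 12, 18, 22, 24, 33, 36, 44, 66, 72, 88, 99, 132, 198, 264, 396, 792.
Test each divisor d:
545^1 ≡ 545
545^2 ≡ 26
545^3 ≡ 554
545^4 ≡ 676
545^6 ≡ 556
545^8 ≡ 840
545^9 ≡ 813
545^11 ≡ 714
545^12 ≡ 223
545^18 ≡ 593
545^22 ≡ 47
545^24 ≡ 371
545^33 ≡ 369
545^36 ≡ 186
545^44 ≡ 507
545^66 ≡ 1
Therefore the multiplicative order of 545 modulo 851 is 66.

66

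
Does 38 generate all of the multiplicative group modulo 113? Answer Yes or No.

φ(113) = 113 − 1 = 112 = 2^4 · 7.
It suffices to check that the order of 38 is not a proper divisor of 112: compute 38^(112/q) for q ∈ {2, 7}.
38^56 ≡ 112 (mod 113)  [q = 2: ≢ 1 ✓]
38^16 ≡ 30 (mod 113)  [q = 7: ≢ 1 ✓]
None equal 1, so ord_113(38) = 112: 38 is a primitive root.

Yes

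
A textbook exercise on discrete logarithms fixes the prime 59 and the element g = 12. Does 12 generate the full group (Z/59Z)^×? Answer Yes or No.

No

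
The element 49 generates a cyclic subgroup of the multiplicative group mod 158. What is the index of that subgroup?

2

ord(49) | φ(158) = φ(2)·φ(79) = 1·78 = 78 = 2 · 3 · 13.
Divisors of 78: 1, 2, 3, 6, 13, 26, 39, 78.
Compute 49^d (mod 158) for the divisors d until we hit 1:
49^1 ≡ 49 (mod 158)
49^2 ≡ 31 (mod 158)
49^3 ≡ 97 (mod 158)
49^6 ≡ 87 (mod 158)
49^13 ≡ 55 (mod 158)
49^26 ≡ 23 (mod 158)
49^39 ≡ 1 (mod 158) ✓
The order of 49 is 39, so the subgroup it generates has 39 elements.
The index is φ(158) / ord(49) = 78 / 39 = 2.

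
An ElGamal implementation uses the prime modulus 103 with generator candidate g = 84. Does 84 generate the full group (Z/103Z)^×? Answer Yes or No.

Yes

φ(103) = 103 − 1 = 102 = 2 · 3 · 17.
84 is a primitive root mod 103 iff 84^(φ(103)/q) ≢ 1 for every prime q | φ(103), i.e. q ∈ {2, 3, 17}.
84^51 ≡ 102 (mod 103)  [q = 2: ≢ 1 ✓]
84^34 ≡ 46 (mod 103)  [q = 3: ≢ 1 ✓]
84^6 ≡ 13 (mod 103)  [q = 17: ≢ 1 ✓]
All checks pass, so 84 has order 102 and is a primitive root modulo 103.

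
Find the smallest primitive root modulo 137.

3

φ(137) = 137 − 1 = 136 = 2^3 · 17.
g is a primitive root iff g^(136/q) ≢ 1 (mod 137) for each prime q ∈ {2, 17}.
g = 2: 2^68 ≡ 1 — hits 1, so not a primitive root.
g = 3: 3^68 ≡ 136; 3^8 ≡ 122 — none is 1, so 3 is a primitive root.
Hence the least primitive root of 137 is 3.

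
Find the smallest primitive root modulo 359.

φ(359) = 359 − 1 = 358 = 2 · 179.
g is a primitive root iff g^(358/q) ≢ 1 (mod 359) for each prime q ∈ {2, 179}.
g = 2: 2^179 ≡ 1 — hits 1, so not a primitive root.
g = 3: 3^179 ≡ 1 — hits 1, so not a primitive root.
g = 4: 4^179 ≡ 1 — hits 1, so not a primitive root.
g = 5: 5^179 ≡ 1 — hits 1, so not a primitive root.
g = 6: 6^179 ≡ 1 — hits 1, so not a primitive root.
g = 7: 7^179 ≡ 358; 7^2 ≡ 49 — none is 1, so 7 is a primitive root.
So 7 is the smallest generator of (Z/359Z)^×.

7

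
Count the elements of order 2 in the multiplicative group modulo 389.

1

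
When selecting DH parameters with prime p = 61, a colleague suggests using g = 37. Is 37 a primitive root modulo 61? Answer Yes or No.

No

φ(61) = 61 − 1 = 60 = 2^2 · 3 · 5.
Test 37^(60/q) mod 61 for each prime factor q of 60:
37^30 ≡ 60 (mod 61)  [q = 2: ≢ 1 ✓]
37^20 ≡ 1 (mod 61)  [q = 3: ≡ 1 ✗]
37^12 ≡ 34 (mod 61)  [q = 5: ≢ 1 ✓]
The check at q = 3 fails, so 37 generates a proper subgroup.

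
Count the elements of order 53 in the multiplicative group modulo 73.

φ(73) = 73 − 1 = 72 = 2^3 · 3^2.
(Z/73Z)^× is cyclic (|G| = 72); a cyclic group of order m has exactly φ(d) elements of each order d | m, and none otherwise.
Here 72 is not a multiple of 53, so there are no elements of order 53.

0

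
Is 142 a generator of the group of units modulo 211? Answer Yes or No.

Yes

φ(211) = 211 − 1 = 210 = 2 · 3 · 5 · 7.
It suffices to check that the order of 142 is not a proper divisor of 210: compute 142^(210/q) for q ∈ {2, 3, 5, 7}.
142^105 ≡ 210 (mod 211)  [q = 2: ≢ 1 ✓]
142^70 ≡ 196 (mod 211)  [q = 3: ≢ 1 ✓]
142^42 ≡ 71 (mod 211)  [q = 5: ≢ 1 ✓]
142^30 ≡ 171 (mod 211)  [q = 7: ≢ 1 ✓]
None equal 1, so ord_211(142) = 210: 142 is a primitive root.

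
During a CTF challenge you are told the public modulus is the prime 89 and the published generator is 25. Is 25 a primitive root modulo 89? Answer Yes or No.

No

φ(89) = 89 − 1 = 88 = 2^3 · 11.
25 is a primitive root mod 89 iff 25^(φ(89)/q) ≢ 1 for every prime q | φ(89), i.e. q ∈ {2, 11}.
25^44 ≡ 1 (mod 89)  [q = 2: ≡ 1 ✗]
25^8 ≡ 16 (mod 89)  [q = 11: ≢ 1 ✓]
The check at q = 2 fails, so 25 generates a proper subgroup.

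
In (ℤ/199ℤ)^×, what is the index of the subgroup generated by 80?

2

ord(80) | φ(199) = 199 − 1 = 198 = 2 · 3^2 · 11.
Divisors of 198: 1, 2, 3, 6, 9, 11, 18, 22, 33, 66, 99, 198.
Compute 80^d (mod 199) for the divisors d until we hit 1:
80^1 ≡ 80
80^2 ≡ 32
80^3 ≡ 172
80^6 ≡ 132
80^9 ≡ 18
80^11 ≡ 178
80^18 ≡ 125
80^22 ≡ 43
80^33 ≡ 92
80^66 ≡ 106
80^99 ≡ 1
The order of 80 is 99, so the subgroup it generates has 99 elements.
The index is φ(199) / ord(80) = 198 / 99 = 2.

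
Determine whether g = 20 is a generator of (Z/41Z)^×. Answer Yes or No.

φ(41) = 41 − 1 = 40 = 2^3 · 5.
20 is a primitive root mod 41 iff 20^(φ(41)/q) ≢ 1 for every prime q | φ(41), i.e. q ∈ {2, 5}.
20^20 ≡ 1 (mod 41)  [q = 2: ≡ 1 ✗]
20^8 ≡ 37 (mod 41)  [q = 5: ≢ 1 ✓]
The check at q = 2 fails, so 20 generates a proper subgroup.

No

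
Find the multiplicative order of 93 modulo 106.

Since 93 ∈ (Z/106Z)^×, its order divides φ(106) = φ(2)·φ(53) = 1·52 = 52 = 2^2 · 13.
Divisors of 52: 1, 2, 4, 13, 26, 52.
Evaluate successive powers at the divisors of 52:
93^1 ≡ 93 (mod 106)
93^2 ≡ 63 (mod 106)
93^4 ≡ 47 (mod 106)
93^13 ≡ 105 (mod 106)
93^26 ≡ 1 (mod 106) ✓
Hence ord(93) = 26.

26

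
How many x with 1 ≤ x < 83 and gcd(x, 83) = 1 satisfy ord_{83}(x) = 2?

φ(83) = 83 − 1 = 82 = 2 · 41.
Since (Z/83Z)^× is cyclic of order 82, the number of elements of order d is φ(d) when d | 82 and 0 otherwise.
2 | 82, and φ(2) = 2 − 1 = 1.

1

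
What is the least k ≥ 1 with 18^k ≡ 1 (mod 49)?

3

Since 18 ∈ (Z/49Z)^×, its order divides φ(49) = φ(7^2) = 7·(7−1) = 42 = 2 · 3 · 7.
Divisors of 42: 1, 2, 3, 6, 7, 14, 21, 42.
Compute 18^d (mod 49) for the divisors d until we hit 1:
18^1 ≡ 18 (mod 49)
18^2 ≡ 30 (mod 49)
18^3 ≡ 1 (mod 49) ✓
So ord_49(18) = 3.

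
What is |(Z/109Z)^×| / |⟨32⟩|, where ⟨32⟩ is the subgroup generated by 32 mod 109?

3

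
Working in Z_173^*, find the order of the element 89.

86

The order of 89 must divide φ(173) = 173 − 1 = 172 = 2^2 · 43.
Divisors of 172: 1, 2, 4, 43, 86, 172.
Evaluate successive powers at the divisors of 172:
89^1 ≡ 89
89^2 ≡ 136
89^4 ≡ 158
89^43 ≡ 172
89^86 ≡ 1
Therefore the multiplicative order of 89 modulo 173 is 86.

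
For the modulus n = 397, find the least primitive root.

φ(397) = 397 − 1 = 396 = 2^2 · 3^2 · 11.
Test candidates g = 2, 3, … against the prime factors q ∈ {2, 3, 11} of φ(397): g is a generator iff g^(396/q) ≢ 1 for every such q.
g = 2: 2^198 ≡ 396; 2^132 ≡ 1 — hits 1, so not a primitive root.
g = 3: 3^198 ≡ 1 — hits 1, so not a primitive root.
g = 4: 4^198 ≡ 1 — hits 1, so not a primitive root.
g = 5: 5^198 ≡ 396; 5^132 ≡ 362; 5^36 ≡ 290 — none is 1, so 5 is a primitive root.
Hence the least primitive root of 397 is 5.

5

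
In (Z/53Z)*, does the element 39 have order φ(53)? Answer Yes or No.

Yes

φ(53) = 53 − 1 = 52 = 2^2 · 13.
An element g generates (Z/53Z)^× iff g^(52/q) ≢ 1 (mod 53) for each prime q ∈ {2, 13}.
39^26 ≡ 52 (mod 53)  [q = 2: ≢ 1 ✓]
39^4 ≡ 44 (mod 53)  [q = 13: ≢ 1 ✓]
Every test exponent gives a nontrivial residue, hence 39 generates the full group.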